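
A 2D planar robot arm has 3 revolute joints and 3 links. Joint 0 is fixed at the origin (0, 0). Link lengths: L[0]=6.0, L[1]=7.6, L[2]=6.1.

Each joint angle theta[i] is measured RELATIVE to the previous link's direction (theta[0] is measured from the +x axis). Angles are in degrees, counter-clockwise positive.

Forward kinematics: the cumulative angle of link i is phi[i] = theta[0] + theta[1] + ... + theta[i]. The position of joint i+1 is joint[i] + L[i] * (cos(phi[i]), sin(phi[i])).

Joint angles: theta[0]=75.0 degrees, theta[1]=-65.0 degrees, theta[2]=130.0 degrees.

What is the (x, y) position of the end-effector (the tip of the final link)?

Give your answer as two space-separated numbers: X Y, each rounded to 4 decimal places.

Answer: 4.3646 11.0363

Derivation:
joint[0] = (0.0000, 0.0000)  (base)
link 0: phi[0] = 75 = 75 deg
  cos(75 deg) = 0.2588, sin(75 deg) = 0.9659
  joint[1] = (0.0000, 0.0000) + 6 * (0.2588, 0.9659) = (0.0000 + 1.5529, 0.0000 + 5.7956) = (1.5529, 5.7956)
link 1: phi[1] = 75 + -65 = 10 deg
  cos(10 deg) = 0.9848, sin(10 deg) = 0.1736
  joint[2] = (1.5529, 5.7956) + 7.6 * (0.9848, 0.1736) = (1.5529 + 7.4845, 5.7956 + 1.3197) = (9.0375, 7.1153)
link 2: phi[2] = 75 + -65 + 130 = 140 deg
  cos(140 deg) = -0.7660, sin(140 deg) = 0.6428
  joint[3] = (9.0375, 7.1153) + 6.1 * (-0.7660, 0.6428) = (9.0375 + -4.6729, 7.1153 + 3.9210) = (4.3646, 11.0363)
End effector: (4.3646, 11.0363)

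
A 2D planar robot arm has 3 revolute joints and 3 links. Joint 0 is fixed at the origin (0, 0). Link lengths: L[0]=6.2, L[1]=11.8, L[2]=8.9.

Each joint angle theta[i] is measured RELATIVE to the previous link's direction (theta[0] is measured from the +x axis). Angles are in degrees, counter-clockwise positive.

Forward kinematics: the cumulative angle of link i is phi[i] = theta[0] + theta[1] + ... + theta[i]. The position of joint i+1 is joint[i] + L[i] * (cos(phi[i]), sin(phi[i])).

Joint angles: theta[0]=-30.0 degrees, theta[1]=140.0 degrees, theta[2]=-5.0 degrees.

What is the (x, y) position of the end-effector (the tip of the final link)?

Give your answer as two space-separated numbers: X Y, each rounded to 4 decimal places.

joint[0] = (0.0000, 0.0000)  (base)
link 0: phi[0] = -30 = -30 deg
  cos(-30 deg) = 0.8660, sin(-30 deg) = -0.5000
  joint[1] = (0.0000, 0.0000) + 6.2 * (0.8660, -0.5000) = (0.0000 + 5.3694, 0.0000 + -3.1000) = (5.3694, -3.1000)
link 1: phi[1] = -30 + 140 = 110 deg
  cos(110 deg) = -0.3420, sin(110 deg) = 0.9397
  joint[2] = (5.3694, -3.1000) + 11.8 * (-0.3420, 0.9397) = (5.3694 + -4.0358, -3.1000 + 11.0884) = (1.3335, 7.9884)
link 2: phi[2] = -30 + 140 + -5 = 105 deg
  cos(105 deg) = -0.2588, sin(105 deg) = 0.9659
  joint[3] = (1.3335, 7.9884) + 8.9 * (-0.2588, 0.9659) = (1.3335 + -2.3035, 7.9884 + 8.5967) = (-0.9700, 16.5851)
End effector: (-0.9700, 16.5851)

Answer: -0.9700 16.5851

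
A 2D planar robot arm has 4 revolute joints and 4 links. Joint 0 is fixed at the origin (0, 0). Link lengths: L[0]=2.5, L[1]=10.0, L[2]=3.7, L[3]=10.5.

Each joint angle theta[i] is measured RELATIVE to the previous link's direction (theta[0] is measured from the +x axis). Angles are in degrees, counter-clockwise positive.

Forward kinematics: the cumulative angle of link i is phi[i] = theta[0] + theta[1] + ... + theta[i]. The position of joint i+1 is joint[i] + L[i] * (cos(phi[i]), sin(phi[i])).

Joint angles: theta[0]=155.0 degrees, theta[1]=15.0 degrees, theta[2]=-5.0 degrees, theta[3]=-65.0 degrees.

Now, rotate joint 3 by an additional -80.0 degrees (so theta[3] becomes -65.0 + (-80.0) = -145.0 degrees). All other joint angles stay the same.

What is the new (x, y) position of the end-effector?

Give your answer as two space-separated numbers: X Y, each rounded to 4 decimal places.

joint[0] = (0.0000, 0.0000)  (base)
link 0: phi[0] = 155 = 155 deg
  cos(155 deg) = -0.9063, sin(155 deg) = 0.4226
  joint[1] = (0.0000, 0.0000) + 2.5 * (-0.9063, 0.4226) = (0.0000 + -2.2658, 0.0000 + 1.0565) = (-2.2658, 1.0565)
link 1: phi[1] = 155 + 15 = 170 deg
  cos(170 deg) = -0.9848, sin(170 deg) = 0.1736
  joint[2] = (-2.2658, 1.0565) + 10 * (-0.9848, 0.1736) = (-2.2658 + -9.8481, 1.0565 + 1.7365) = (-12.1138, 2.7930)
link 2: phi[2] = 155 + 15 + -5 = 165 deg
  cos(165 deg) = -0.9659, sin(165 deg) = 0.2588
  joint[3] = (-12.1138, 2.7930) + 3.7 * (-0.9659, 0.2588) = (-12.1138 + -3.5739, 2.7930 + 0.9576) = (-15.6878, 3.7507)
link 3: phi[3] = 155 + 15 + -5 + -145 = 20 deg
  cos(20 deg) = 0.9397, sin(20 deg) = 0.3420
  joint[4] = (-15.6878, 3.7507) + 10.5 * (0.9397, 0.3420) = (-15.6878 + 9.8668, 3.7507 + 3.5912) = (-5.8210, 7.3419)
End effector: (-5.8210, 7.3419)

Answer: -5.8210 7.3419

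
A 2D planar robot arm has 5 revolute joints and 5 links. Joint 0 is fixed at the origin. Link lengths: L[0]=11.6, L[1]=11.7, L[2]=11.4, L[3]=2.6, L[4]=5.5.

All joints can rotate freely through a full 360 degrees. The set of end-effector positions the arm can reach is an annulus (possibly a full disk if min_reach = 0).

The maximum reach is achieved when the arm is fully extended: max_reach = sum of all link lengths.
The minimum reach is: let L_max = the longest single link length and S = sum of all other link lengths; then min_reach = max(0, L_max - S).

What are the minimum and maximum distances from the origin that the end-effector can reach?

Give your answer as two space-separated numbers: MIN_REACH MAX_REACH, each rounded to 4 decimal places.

Answer: 0.0000 42.8000

Derivation:
Link lengths: [11.6, 11.7, 11.4, 2.6, 5.5]
max_reach = 11.6 + 11.7 + 11.4 + 2.6 + 5.5 = 42.8
L_max = max([11.6, 11.7, 11.4, 2.6, 5.5]) = 11.7
S (sum of others) = 42.8 - 11.7 = 31.1
min_reach = max(0, 11.7 - 31.1) = max(0, -19.4) = 0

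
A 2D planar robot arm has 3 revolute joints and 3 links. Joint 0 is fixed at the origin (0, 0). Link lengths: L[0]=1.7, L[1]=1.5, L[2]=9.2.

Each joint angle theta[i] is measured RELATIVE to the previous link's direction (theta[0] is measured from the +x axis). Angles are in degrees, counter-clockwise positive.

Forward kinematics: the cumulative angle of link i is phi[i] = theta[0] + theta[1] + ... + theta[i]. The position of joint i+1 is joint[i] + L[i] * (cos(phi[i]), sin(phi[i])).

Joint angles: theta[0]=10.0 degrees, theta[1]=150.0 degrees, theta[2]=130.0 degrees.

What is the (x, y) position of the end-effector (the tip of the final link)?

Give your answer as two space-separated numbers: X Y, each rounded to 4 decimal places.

Answer: 3.4112 -7.8369

Derivation:
joint[0] = (0.0000, 0.0000)  (base)
link 0: phi[0] = 10 = 10 deg
  cos(10 deg) = 0.9848, sin(10 deg) = 0.1736
  joint[1] = (0.0000, 0.0000) + 1.7 * (0.9848, 0.1736) = (0.0000 + 1.6742, 0.0000 + 0.2952) = (1.6742, 0.2952)
link 1: phi[1] = 10 + 150 = 160 deg
  cos(160 deg) = -0.9397, sin(160 deg) = 0.3420
  joint[2] = (1.6742, 0.2952) + 1.5 * (-0.9397, 0.3420) = (1.6742 + -1.4095, 0.2952 + 0.5130) = (0.2646, 0.8082)
link 2: phi[2] = 10 + 150 + 130 = 290 deg
  cos(290 deg) = 0.3420, sin(290 deg) = -0.9397
  joint[3] = (0.2646, 0.8082) + 9.2 * (0.3420, -0.9397) = (0.2646 + 3.1466, 0.8082 + -8.6452) = (3.4112, -7.8369)
End effector: (3.4112, -7.8369)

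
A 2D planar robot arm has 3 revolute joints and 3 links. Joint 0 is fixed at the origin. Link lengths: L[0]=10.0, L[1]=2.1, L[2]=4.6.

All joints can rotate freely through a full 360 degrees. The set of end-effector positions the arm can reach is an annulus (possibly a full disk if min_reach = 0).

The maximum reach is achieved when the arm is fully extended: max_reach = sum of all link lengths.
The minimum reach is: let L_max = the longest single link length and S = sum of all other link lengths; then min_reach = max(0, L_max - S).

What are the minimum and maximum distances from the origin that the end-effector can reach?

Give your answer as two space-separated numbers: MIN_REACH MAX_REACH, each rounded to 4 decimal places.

Link lengths: [10.0, 2.1, 4.6]
max_reach = 10 + 2.1 + 4.6 = 16.7
L_max = max([10.0, 2.1, 4.6]) = 10
S (sum of others) = 16.7 - 10 = 6.7
min_reach = max(0, 10 - 6.7) = max(0, 3.3) = 3.3

Answer: 3.3000 16.7000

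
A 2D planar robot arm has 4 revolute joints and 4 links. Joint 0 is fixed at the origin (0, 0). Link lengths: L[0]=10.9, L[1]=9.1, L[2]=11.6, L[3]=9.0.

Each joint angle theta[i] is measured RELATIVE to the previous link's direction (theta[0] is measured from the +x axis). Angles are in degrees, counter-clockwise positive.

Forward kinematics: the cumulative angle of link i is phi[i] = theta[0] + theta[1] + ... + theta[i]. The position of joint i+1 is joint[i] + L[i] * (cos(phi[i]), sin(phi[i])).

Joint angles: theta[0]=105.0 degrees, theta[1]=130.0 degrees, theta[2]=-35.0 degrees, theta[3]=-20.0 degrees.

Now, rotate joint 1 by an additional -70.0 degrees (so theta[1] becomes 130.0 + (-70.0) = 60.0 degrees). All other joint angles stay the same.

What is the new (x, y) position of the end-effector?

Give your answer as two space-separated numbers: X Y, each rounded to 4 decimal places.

joint[0] = (0.0000, 0.0000)  (base)
link 0: phi[0] = 105 = 105 deg
  cos(105 deg) = -0.2588, sin(105 deg) = 0.9659
  joint[1] = (0.0000, 0.0000) + 10.9 * (-0.2588, 0.9659) = (0.0000 + -2.8211, 0.0000 + 10.5286) = (-2.8211, 10.5286)
link 1: phi[1] = 105 + 60 = 165 deg
  cos(165 deg) = -0.9659, sin(165 deg) = 0.2588
  joint[2] = (-2.8211, 10.5286) + 9.1 * (-0.9659, 0.2588) = (-2.8211 + -8.7899, 10.5286 + 2.3553) = (-11.6111, 12.8838)
link 2: phi[2] = 105 + 60 + -35 = 130 deg
  cos(130 deg) = -0.6428, sin(130 deg) = 0.7660
  joint[3] = (-11.6111, 12.8838) + 11.6 * (-0.6428, 0.7660) = (-11.6111 + -7.4563, 12.8838 + 8.8861) = (-19.0674, 21.7700)
link 3: phi[3] = 105 + 60 + -35 + -20 = 110 deg
  cos(110 deg) = -0.3420, sin(110 deg) = 0.9397
  joint[4] = (-19.0674, 21.7700) + 9 * (-0.3420, 0.9397) = (-19.0674 + -3.0782, 21.7700 + 8.4572) = (-22.1456, 30.2272)
End effector: (-22.1456, 30.2272)

Answer: -22.1456 30.2272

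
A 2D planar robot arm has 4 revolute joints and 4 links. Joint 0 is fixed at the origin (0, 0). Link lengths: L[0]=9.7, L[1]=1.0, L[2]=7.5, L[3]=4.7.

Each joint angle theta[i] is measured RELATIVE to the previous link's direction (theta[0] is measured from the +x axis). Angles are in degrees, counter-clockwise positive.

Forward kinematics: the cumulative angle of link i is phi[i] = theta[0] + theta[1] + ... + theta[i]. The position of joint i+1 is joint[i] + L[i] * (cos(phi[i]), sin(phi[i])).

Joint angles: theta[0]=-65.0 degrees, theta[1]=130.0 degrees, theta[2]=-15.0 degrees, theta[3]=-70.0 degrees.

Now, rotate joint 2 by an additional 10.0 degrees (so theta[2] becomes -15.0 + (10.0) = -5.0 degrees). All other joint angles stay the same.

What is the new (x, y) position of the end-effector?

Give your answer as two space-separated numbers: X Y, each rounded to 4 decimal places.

joint[0] = (0.0000, 0.0000)  (base)
link 0: phi[0] = -65 = -65 deg
  cos(-65 deg) = 0.4226, sin(-65 deg) = -0.9063
  joint[1] = (0.0000, 0.0000) + 9.7 * (0.4226, -0.9063) = (0.0000 + 4.0994, 0.0000 + -8.7912) = (4.0994, -8.7912)
link 1: phi[1] = -65 + 130 = 65 deg
  cos(65 deg) = 0.4226, sin(65 deg) = 0.9063
  joint[2] = (4.0994, -8.7912) + 1 * (0.4226, 0.9063) = (4.0994 + 0.4226, -8.7912 + 0.9063) = (4.5220, -7.8849)
link 2: phi[2] = -65 + 130 + -5 = 60 deg
  cos(60 deg) = 0.5000, sin(60 deg) = 0.8660
  joint[3] = (4.5220, -7.8849) + 7.5 * (0.5000, 0.8660) = (4.5220 + 3.7500, -7.8849 + 6.4952) = (8.2720, -1.3897)
link 3: phi[3] = -65 + 130 + -5 + -70 = -10 deg
  cos(-10 deg) = 0.9848, sin(-10 deg) = -0.1736
  joint[4] = (8.2720, -1.3897) + 4.7 * (0.9848, -0.1736) = (8.2720 + 4.6286, -1.3897 + -0.8161) = (12.9006, -2.2058)
End effector: (12.9006, -2.2058)

Answer: 12.9006 -2.2058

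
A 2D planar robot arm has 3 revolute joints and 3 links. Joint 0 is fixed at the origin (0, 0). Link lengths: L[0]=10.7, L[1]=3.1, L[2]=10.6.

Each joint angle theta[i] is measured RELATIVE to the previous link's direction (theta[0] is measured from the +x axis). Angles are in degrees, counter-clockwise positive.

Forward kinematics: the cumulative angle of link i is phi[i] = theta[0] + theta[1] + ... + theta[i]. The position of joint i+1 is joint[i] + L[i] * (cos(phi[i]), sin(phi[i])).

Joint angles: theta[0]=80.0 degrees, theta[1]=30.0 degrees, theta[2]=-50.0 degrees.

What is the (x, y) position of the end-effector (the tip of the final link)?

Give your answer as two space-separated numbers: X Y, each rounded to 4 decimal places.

Answer: 6.0978 22.6304

Derivation:
joint[0] = (0.0000, 0.0000)  (base)
link 0: phi[0] = 80 = 80 deg
  cos(80 deg) = 0.1736, sin(80 deg) = 0.9848
  joint[1] = (0.0000, 0.0000) + 10.7 * (0.1736, 0.9848) = (0.0000 + 1.8580, 0.0000 + 10.5374) = (1.8580, 10.5374)
link 1: phi[1] = 80 + 30 = 110 deg
  cos(110 deg) = -0.3420, sin(110 deg) = 0.9397
  joint[2] = (1.8580, 10.5374) + 3.1 * (-0.3420, 0.9397) = (1.8580 + -1.0603, 10.5374 + 2.9130) = (0.7978, 13.4505)
link 2: phi[2] = 80 + 30 + -50 = 60 deg
  cos(60 deg) = 0.5000, sin(60 deg) = 0.8660
  joint[3] = (0.7978, 13.4505) + 10.6 * (0.5000, 0.8660) = (0.7978 + 5.3000, 13.4505 + 9.1799) = (6.0978, 22.6304)
End effector: (6.0978, 22.6304)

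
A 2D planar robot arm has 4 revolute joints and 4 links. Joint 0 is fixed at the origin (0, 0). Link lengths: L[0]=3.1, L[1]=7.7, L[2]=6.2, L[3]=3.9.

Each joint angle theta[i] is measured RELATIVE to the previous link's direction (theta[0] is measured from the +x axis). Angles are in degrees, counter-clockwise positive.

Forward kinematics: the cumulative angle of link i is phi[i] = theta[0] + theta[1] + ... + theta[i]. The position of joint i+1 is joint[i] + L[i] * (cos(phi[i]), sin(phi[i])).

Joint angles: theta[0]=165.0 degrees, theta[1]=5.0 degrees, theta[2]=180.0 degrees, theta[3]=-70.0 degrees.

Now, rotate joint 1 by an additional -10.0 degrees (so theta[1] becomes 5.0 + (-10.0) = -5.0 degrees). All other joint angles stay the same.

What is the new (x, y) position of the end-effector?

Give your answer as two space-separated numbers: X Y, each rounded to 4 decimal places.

joint[0] = (0.0000, 0.0000)  (base)
link 0: phi[0] = 165 = 165 deg
  cos(165 deg) = -0.9659, sin(165 deg) = 0.2588
  joint[1] = (0.0000, 0.0000) + 3.1 * (-0.9659, 0.2588) = (0.0000 + -2.9944, 0.0000 + 0.8023) = (-2.9944, 0.8023)
link 1: phi[1] = 165 + -5 = 160 deg
  cos(160 deg) = -0.9397, sin(160 deg) = 0.3420
  joint[2] = (-2.9944, 0.8023) + 7.7 * (-0.9397, 0.3420) = (-2.9944 + -7.2356, 0.8023 + 2.6336) = (-10.2300, 3.4359)
link 2: phi[2] = 165 + -5 + 180 = 340 deg
  cos(340 deg) = 0.9397, sin(340 deg) = -0.3420
  joint[3] = (-10.2300, 3.4359) + 6.2 * (0.9397, -0.3420) = (-10.2300 + 5.8261, 3.4359 + -2.1205) = (-4.4039, 1.3154)
link 3: phi[3] = 165 + -5 + 180 + -70 = 270 deg
  cos(270 deg) = -0.0000, sin(270 deg) = -1.0000
  joint[4] = (-4.4039, 1.3154) + 3.9 * (-0.0000, -1.0000) = (-4.4039 + -0.0000, 1.3154 + -3.9000) = (-4.4039, -2.5846)
End effector: (-4.4039, -2.5846)

Answer: -4.4039 -2.5846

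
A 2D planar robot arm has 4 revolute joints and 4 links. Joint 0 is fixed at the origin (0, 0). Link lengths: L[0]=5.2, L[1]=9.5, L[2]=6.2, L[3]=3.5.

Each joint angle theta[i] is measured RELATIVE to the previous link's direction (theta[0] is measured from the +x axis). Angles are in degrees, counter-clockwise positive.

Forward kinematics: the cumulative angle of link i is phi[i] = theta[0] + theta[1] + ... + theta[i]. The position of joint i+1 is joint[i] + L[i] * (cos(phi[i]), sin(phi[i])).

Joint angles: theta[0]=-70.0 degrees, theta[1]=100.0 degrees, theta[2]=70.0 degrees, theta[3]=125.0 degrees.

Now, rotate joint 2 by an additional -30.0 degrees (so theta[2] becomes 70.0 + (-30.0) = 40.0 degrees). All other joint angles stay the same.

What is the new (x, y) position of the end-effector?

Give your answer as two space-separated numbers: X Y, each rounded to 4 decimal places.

joint[0] = (0.0000, 0.0000)  (base)
link 0: phi[0] = -70 = -70 deg
  cos(-70 deg) = 0.3420, sin(-70 deg) = -0.9397
  joint[1] = (0.0000, 0.0000) + 5.2 * (0.3420, -0.9397) = (0.0000 + 1.7785, 0.0000 + -4.8864) = (1.7785, -4.8864)
link 1: phi[1] = -70 + 100 = 30 deg
  cos(30 deg) = 0.8660, sin(30 deg) = 0.5000
  joint[2] = (1.7785, -4.8864) + 9.5 * (0.8660, 0.5000) = (1.7785 + 8.2272, -4.8864 + 4.7500) = (10.0057, -0.1364)
link 2: phi[2] = -70 + 100 + 40 = 70 deg
  cos(70 deg) = 0.3420, sin(70 deg) = 0.9397
  joint[3] = (10.0057, -0.1364) + 6.2 * (0.3420, 0.9397) = (10.0057 + 2.1205, -0.1364 + 5.8261) = (12.1263, 5.6897)
link 3: phi[3] = -70 + 100 + 40 + 125 = 195 deg
  cos(195 deg) = -0.9659, sin(195 deg) = -0.2588
  joint[4] = (12.1263, 5.6897) + 3.5 * (-0.9659, -0.2588) = (12.1263 + -3.3807, 5.6897 + -0.9059) = (8.7455, 4.7838)
End effector: (8.7455, 4.7838)

Answer: 8.7455 4.7838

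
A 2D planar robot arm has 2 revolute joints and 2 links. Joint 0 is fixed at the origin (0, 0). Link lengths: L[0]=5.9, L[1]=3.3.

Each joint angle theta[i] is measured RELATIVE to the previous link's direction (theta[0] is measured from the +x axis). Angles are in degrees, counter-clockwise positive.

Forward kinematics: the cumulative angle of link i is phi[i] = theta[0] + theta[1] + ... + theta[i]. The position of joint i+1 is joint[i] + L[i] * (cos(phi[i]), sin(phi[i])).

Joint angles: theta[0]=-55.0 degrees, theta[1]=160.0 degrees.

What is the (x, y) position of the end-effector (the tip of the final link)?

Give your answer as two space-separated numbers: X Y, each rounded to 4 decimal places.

joint[0] = (0.0000, 0.0000)  (base)
link 0: phi[0] = -55 = -55 deg
  cos(-55 deg) = 0.5736, sin(-55 deg) = -0.8192
  joint[1] = (0.0000, 0.0000) + 5.9 * (0.5736, -0.8192) = (0.0000 + 3.3841, 0.0000 + -4.8330) = (3.3841, -4.8330)
link 1: phi[1] = -55 + 160 = 105 deg
  cos(105 deg) = -0.2588, sin(105 deg) = 0.9659
  joint[2] = (3.3841, -4.8330) + 3.3 * (-0.2588, 0.9659) = (3.3841 + -0.8541, -4.8330 + 3.1876) = (2.5300, -1.6454)
End effector: (2.5300, -1.6454)

Answer: 2.5300 -1.6454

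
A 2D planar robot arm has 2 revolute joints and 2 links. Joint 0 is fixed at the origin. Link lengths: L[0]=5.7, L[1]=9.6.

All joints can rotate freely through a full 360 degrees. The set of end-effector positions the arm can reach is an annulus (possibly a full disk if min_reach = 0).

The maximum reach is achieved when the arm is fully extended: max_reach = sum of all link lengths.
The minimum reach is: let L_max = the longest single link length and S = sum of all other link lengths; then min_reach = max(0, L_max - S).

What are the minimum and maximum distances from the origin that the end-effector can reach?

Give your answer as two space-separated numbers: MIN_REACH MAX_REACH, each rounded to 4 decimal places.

Link lengths: [5.7, 9.6]
max_reach = 5.7 + 9.6 = 15.3
L_max = max([5.7, 9.6]) = 9.6
S (sum of others) = 15.3 - 9.6 = 5.7
min_reach = max(0, 9.6 - 5.7) = max(0, 3.9) = 3.9

Answer: 3.9000 15.3000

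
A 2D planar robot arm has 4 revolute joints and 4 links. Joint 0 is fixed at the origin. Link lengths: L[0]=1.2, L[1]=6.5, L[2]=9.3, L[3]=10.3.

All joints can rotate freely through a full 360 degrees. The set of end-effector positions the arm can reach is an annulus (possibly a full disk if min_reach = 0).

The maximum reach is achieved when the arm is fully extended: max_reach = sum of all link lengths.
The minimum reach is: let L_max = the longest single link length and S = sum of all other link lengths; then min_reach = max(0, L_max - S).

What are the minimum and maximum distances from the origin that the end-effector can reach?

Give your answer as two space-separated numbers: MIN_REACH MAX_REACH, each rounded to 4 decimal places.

Link lengths: [1.2, 6.5, 9.3, 10.3]
max_reach = 1.2 + 6.5 + 9.3 + 10.3 = 27.3
L_max = max([1.2, 6.5, 9.3, 10.3]) = 10.3
S (sum of others) = 27.3 - 10.3 = 17
min_reach = max(0, 10.3 - 17) = max(0, -6.7) = 0

Answer: 0.0000 27.3000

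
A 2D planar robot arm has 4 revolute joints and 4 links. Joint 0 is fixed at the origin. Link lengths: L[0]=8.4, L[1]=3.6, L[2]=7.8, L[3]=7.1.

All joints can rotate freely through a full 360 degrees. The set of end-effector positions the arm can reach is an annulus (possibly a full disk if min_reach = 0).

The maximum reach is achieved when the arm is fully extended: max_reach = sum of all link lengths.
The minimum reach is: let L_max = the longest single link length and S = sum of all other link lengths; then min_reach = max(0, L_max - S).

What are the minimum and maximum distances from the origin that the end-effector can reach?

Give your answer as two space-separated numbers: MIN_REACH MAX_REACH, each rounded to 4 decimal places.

Answer: 0.0000 26.9000

Derivation:
Link lengths: [8.4, 3.6, 7.8, 7.1]
max_reach = 8.4 + 3.6 + 7.8 + 7.1 = 26.9
L_max = max([8.4, 3.6, 7.8, 7.1]) = 8.4
S (sum of others) = 26.9 - 8.4 = 18.5
min_reach = max(0, 8.4 - 18.5) = max(0, -10.1) = 0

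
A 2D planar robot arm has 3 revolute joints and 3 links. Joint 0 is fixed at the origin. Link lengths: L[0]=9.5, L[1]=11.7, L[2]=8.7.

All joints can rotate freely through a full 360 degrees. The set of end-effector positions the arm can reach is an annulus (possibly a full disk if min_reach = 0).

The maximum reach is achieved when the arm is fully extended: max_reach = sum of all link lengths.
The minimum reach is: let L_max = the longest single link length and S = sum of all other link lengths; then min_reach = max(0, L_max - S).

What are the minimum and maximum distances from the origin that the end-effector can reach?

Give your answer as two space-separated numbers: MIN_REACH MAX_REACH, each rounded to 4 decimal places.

Link lengths: [9.5, 11.7, 8.7]
max_reach = 9.5 + 11.7 + 8.7 = 29.9
L_max = max([9.5, 11.7, 8.7]) = 11.7
S (sum of others) = 29.9 - 11.7 = 18.2
min_reach = max(0, 11.7 - 18.2) = max(0, -6.5) = 0

Answer: 0.0000 29.9000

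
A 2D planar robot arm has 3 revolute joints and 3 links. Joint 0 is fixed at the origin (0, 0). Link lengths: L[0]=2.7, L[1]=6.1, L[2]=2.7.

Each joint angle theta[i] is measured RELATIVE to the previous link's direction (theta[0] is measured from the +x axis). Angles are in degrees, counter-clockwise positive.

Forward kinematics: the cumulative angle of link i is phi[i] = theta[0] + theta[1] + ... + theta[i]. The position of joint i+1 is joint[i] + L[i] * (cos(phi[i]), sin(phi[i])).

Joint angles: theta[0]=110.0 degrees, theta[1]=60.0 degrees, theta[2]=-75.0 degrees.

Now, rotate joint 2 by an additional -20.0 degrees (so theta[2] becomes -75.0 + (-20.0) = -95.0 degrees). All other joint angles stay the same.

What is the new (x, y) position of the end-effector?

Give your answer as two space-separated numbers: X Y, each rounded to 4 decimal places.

Answer: -6.2320 6.2044

Derivation:
joint[0] = (0.0000, 0.0000)  (base)
link 0: phi[0] = 110 = 110 deg
  cos(110 deg) = -0.3420, sin(110 deg) = 0.9397
  joint[1] = (0.0000, 0.0000) + 2.7 * (-0.3420, 0.9397) = (0.0000 + -0.9235, 0.0000 + 2.5372) = (-0.9235, 2.5372)
link 1: phi[1] = 110 + 60 = 170 deg
  cos(170 deg) = -0.9848, sin(170 deg) = 0.1736
  joint[2] = (-0.9235, 2.5372) + 6.1 * (-0.9848, 0.1736) = (-0.9235 + -6.0073, 2.5372 + 1.0593) = (-6.9308, 3.5964)
link 2: phi[2] = 110 + 60 + -95 = 75 deg
  cos(75 deg) = 0.2588, sin(75 deg) = 0.9659
  joint[3] = (-6.9308, 3.5964) + 2.7 * (0.2588, 0.9659) = (-6.9308 + 0.6988, 3.5964 + 2.6080) = (-6.2320, 6.2044)
End effector: (-6.2320, 6.2044)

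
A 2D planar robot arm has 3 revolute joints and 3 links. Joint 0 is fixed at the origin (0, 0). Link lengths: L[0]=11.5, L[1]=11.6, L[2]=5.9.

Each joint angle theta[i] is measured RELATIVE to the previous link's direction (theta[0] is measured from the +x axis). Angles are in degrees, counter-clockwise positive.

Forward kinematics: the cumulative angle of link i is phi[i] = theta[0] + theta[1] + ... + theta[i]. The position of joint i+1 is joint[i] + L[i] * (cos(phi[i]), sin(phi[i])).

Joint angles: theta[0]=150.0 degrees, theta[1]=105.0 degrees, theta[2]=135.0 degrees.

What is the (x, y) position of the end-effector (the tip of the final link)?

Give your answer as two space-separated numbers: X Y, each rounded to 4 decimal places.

Answer: -7.8520 -2.5047

Derivation:
joint[0] = (0.0000, 0.0000)  (base)
link 0: phi[0] = 150 = 150 deg
  cos(150 deg) = -0.8660, sin(150 deg) = 0.5000
  joint[1] = (0.0000, 0.0000) + 11.5 * (-0.8660, 0.5000) = (0.0000 + -9.9593, 0.0000 + 5.7500) = (-9.9593, 5.7500)
link 1: phi[1] = 150 + 105 = 255 deg
  cos(255 deg) = -0.2588, sin(255 deg) = -0.9659
  joint[2] = (-9.9593, 5.7500) + 11.6 * (-0.2588, -0.9659) = (-9.9593 + -3.0023, 5.7500 + -11.2047) = (-12.9616, -5.4547)
link 2: phi[2] = 150 + 105 + 135 = 390 deg
  cos(390 deg) = 0.8660, sin(390 deg) = 0.5000
  joint[3] = (-12.9616, -5.4547) + 5.9 * (0.8660, 0.5000) = (-12.9616 + 5.1095, -5.4547 + 2.9500) = (-7.8520, -2.5047)
End effector: (-7.8520, -2.5047)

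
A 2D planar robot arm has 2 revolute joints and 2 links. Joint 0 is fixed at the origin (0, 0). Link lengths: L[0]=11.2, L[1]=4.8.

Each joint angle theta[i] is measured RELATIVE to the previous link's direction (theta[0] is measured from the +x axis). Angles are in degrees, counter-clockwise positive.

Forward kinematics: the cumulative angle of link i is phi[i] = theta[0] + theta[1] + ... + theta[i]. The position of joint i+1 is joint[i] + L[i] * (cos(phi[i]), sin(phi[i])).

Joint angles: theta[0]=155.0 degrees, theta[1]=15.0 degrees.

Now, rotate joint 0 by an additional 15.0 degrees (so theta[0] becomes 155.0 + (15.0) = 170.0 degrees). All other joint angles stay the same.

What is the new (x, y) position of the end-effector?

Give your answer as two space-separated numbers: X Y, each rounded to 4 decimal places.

joint[0] = (0.0000, 0.0000)  (base)
link 0: phi[0] = 170 = 170 deg
  cos(170 deg) = -0.9848, sin(170 deg) = 0.1736
  joint[1] = (0.0000, 0.0000) + 11.2 * (-0.9848, 0.1736) = (0.0000 + -11.0298, 0.0000 + 1.9449) = (-11.0298, 1.9449)
link 1: phi[1] = 170 + 15 = 185 deg
  cos(185 deg) = -0.9962, sin(185 deg) = -0.0872
  joint[2] = (-11.0298, 1.9449) + 4.8 * (-0.9962, -0.0872) = (-11.0298 + -4.7817, 1.9449 + -0.4183) = (-15.8116, 1.5265)
End effector: (-15.8116, 1.5265)

Answer: -15.8116 1.5265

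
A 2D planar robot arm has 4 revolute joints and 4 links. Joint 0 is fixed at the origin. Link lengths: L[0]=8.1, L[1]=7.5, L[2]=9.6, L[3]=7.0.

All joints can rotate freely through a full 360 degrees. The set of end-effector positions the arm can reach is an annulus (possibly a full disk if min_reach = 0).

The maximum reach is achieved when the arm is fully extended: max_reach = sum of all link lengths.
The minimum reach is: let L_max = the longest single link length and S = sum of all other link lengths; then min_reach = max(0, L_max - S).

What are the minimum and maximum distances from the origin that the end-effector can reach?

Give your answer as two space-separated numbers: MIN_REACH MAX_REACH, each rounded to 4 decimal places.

Link lengths: [8.1, 7.5, 9.6, 7.0]
max_reach = 8.1 + 7.5 + 9.6 + 7 = 32.2
L_max = max([8.1, 7.5, 9.6, 7.0]) = 9.6
S (sum of others) = 32.2 - 9.6 = 22.6
min_reach = max(0, 9.6 - 22.6) = max(0, -13) = 0

Answer: 0.0000 32.2000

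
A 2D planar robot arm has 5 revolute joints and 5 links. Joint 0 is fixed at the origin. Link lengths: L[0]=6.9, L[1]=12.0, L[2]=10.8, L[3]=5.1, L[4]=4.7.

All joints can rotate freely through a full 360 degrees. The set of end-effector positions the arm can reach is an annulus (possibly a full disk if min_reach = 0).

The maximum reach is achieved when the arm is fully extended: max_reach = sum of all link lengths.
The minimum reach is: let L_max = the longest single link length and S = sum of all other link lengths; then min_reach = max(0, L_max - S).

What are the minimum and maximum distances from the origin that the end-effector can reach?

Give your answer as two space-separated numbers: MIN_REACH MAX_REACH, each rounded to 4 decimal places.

Link lengths: [6.9, 12.0, 10.8, 5.1, 4.7]
max_reach = 6.9 + 12 + 10.8 + 5.1 + 4.7 = 39.5
L_max = max([6.9, 12.0, 10.8, 5.1, 4.7]) = 12
S (sum of others) = 39.5 - 12 = 27.5
min_reach = max(0, 12 - 27.5) = max(0, -15.5) = 0

Answer: 0.0000 39.5000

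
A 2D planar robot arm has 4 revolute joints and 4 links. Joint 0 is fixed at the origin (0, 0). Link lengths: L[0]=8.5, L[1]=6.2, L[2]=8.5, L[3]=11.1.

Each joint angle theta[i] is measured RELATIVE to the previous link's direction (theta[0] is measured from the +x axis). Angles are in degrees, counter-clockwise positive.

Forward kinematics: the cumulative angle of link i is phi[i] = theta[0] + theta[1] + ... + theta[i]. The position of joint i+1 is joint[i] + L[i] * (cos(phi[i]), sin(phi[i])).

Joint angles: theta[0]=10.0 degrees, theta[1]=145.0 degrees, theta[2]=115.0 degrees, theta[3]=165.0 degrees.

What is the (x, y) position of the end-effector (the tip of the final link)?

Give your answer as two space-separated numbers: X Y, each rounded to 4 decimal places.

Answer: 5.6246 6.3180

Derivation:
joint[0] = (0.0000, 0.0000)  (base)
link 0: phi[0] = 10 = 10 deg
  cos(10 deg) = 0.9848, sin(10 deg) = 0.1736
  joint[1] = (0.0000, 0.0000) + 8.5 * (0.9848, 0.1736) = (0.0000 + 8.3709, 0.0000 + 1.4760) = (8.3709, 1.4760)
link 1: phi[1] = 10 + 145 = 155 deg
  cos(155 deg) = -0.9063, sin(155 deg) = 0.4226
  joint[2] = (8.3709, 1.4760) + 6.2 * (-0.9063, 0.4226) = (8.3709 + -5.6191, 1.4760 + 2.6202) = (2.7518, 4.0962)
link 2: phi[2] = 10 + 145 + 115 = 270 deg
  cos(270 deg) = -0.0000, sin(270 deg) = -1.0000
  joint[3] = (2.7518, 4.0962) + 8.5 * (-0.0000, -1.0000) = (2.7518 + -0.0000, 4.0962 + -8.5000) = (2.7518, -4.4038)
link 3: phi[3] = 10 + 145 + 115 + 165 = 435 deg
  cos(435 deg) = 0.2588, sin(435 deg) = 0.9659
  joint[4] = (2.7518, -4.4038) + 11.1 * (0.2588, 0.9659) = (2.7518 + 2.8729, -4.4038 + 10.7218) = (5.6246, 6.3180)
End effector: (5.6246, 6.3180)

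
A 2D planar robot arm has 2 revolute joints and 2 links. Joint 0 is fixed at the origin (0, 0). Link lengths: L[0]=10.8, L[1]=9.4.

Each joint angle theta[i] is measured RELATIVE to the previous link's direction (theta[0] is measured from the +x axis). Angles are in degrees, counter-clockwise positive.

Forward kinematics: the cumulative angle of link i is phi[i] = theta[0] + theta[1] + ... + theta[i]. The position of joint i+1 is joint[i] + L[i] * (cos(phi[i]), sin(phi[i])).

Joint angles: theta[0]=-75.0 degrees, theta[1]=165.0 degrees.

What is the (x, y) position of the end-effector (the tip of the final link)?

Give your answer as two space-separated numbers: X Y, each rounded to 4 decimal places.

joint[0] = (0.0000, 0.0000)  (base)
link 0: phi[0] = -75 = -75 deg
  cos(-75 deg) = 0.2588, sin(-75 deg) = -0.9659
  joint[1] = (0.0000, 0.0000) + 10.8 * (0.2588, -0.9659) = (0.0000 + 2.7952, 0.0000 + -10.4320) = (2.7952, -10.4320)
link 1: phi[1] = -75 + 165 = 90 deg
  cos(90 deg) = 0.0000, sin(90 deg) = 1.0000
  joint[2] = (2.7952, -10.4320) + 9.4 * (0.0000, 1.0000) = (2.7952 + 0.0000, -10.4320 + 9.4000) = (2.7952, -1.0320)
End effector: (2.7952, -1.0320)

Answer: 2.7952 -1.0320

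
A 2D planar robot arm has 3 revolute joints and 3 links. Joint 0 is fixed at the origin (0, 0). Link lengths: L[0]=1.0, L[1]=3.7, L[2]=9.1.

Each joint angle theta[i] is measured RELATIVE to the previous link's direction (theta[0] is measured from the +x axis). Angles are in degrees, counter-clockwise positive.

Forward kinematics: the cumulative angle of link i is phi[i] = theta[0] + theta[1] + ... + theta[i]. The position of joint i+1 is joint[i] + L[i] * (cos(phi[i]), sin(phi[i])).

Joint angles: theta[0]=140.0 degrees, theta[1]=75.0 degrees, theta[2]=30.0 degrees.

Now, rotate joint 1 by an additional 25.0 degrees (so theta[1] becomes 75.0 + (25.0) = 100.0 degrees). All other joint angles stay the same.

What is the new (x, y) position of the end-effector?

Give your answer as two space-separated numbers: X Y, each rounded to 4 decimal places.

Answer: -2.6160 -11.6615

Derivation:
joint[0] = (0.0000, 0.0000)  (base)
link 0: phi[0] = 140 = 140 deg
  cos(140 deg) = -0.7660, sin(140 deg) = 0.6428
  joint[1] = (0.0000, 0.0000) + 1 * (-0.7660, 0.6428) = (0.0000 + -0.7660, 0.0000 + 0.6428) = (-0.7660, 0.6428)
link 1: phi[1] = 140 + 100 = 240 deg
  cos(240 deg) = -0.5000, sin(240 deg) = -0.8660
  joint[2] = (-0.7660, 0.6428) + 3.7 * (-0.5000, -0.8660) = (-0.7660 + -1.8500, 0.6428 + -3.2043) = (-2.6160, -2.5615)
link 2: phi[2] = 140 + 100 + 30 = 270 deg
  cos(270 deg) = -0.0000, sin(270 deg) = -1.0000
  joint[3] = (-2.6160, -2.5615) + 9.1 * (-0.0000, -1.0000) = (-2.6160 + -0.0000, -2.5615 + -9.1000) = (-2.6160, -11.6615)
End effector: (-2.6160, -11.6615)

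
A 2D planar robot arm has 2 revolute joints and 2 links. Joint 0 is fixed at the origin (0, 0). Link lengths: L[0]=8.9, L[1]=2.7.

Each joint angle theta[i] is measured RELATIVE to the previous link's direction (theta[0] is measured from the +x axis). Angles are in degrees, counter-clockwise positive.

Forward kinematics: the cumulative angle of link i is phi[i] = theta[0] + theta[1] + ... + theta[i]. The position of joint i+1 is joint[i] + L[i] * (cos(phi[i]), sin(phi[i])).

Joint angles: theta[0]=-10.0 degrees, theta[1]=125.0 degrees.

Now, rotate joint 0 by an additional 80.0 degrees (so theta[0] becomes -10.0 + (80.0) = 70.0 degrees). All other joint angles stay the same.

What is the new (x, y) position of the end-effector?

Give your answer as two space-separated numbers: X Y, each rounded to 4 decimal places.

Answer: 0.4360 7.6645

Derivation:
joint[0] = (0.0000, 0.0000)  (base)
link 0: phi[0] = 70 = 70 deg
  cos(70 deg) = 0.3420, sin(70 deg) = 0.9397
  joint[1] = (0.0000, 0.0000) + 8.9 * (0.3420, 0.9397) = (0.0000 + 3.0440, 0.0000 + 8.3633) = (3.0440, 8.3633)
link 1: phi[1] = 70 + 125 = 195 deg
  cos(195 deg) = -0.9659, sin(195 deg) = -0.2588
  joint[2] = (3.0440, 8.3633) + 2.7 * (-0.9659, -0.2588) = (3.0440 + -2.6080, 8.3633 + -0.6988) = (0.4360, 7.6645)
End effector: (0.4360, 7.6645)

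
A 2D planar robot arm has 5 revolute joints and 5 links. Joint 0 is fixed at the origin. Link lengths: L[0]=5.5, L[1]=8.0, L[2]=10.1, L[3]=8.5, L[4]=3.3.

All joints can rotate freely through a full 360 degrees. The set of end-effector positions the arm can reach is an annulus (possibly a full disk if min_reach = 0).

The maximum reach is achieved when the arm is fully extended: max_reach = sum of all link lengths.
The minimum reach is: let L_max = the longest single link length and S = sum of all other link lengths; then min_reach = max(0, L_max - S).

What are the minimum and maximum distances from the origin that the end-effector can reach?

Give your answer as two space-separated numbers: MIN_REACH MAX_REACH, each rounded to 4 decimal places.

Link lengths: [5.5, 8.0, 10.1, 8.5, 3.3]
max_reach = 5.5 + 8 + 10.1 + 8.5 + 3.3 = 35.4
L_max = max([5.5, 8.0, 10.1, 8.5, 3.3]) = 10.1
S (sum of others) = 35.4 - 10.1 = 25.3
min_reach = max(0, 10.1 - 25.3) = max(0, -15.2) = 0

Answer: 0.0000 35.4000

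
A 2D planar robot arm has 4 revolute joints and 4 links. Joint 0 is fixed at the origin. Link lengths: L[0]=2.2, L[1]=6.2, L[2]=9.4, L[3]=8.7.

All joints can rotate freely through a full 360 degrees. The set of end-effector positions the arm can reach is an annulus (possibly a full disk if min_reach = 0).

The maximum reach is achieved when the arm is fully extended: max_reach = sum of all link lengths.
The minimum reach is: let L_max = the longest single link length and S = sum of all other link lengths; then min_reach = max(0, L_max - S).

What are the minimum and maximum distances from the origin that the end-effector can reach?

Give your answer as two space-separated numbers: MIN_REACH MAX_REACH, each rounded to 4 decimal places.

Answer: 0.0000 26.5000

Derivation:
Link lengths: [2.2, 6.2, 9.4, 8.7]
max_reach = 2.2 + 6.2 + 9.4 + 8.7 = 26.5
L_max = max([2.2, 6.2, 9.4, 8.7]) = 9.4
S (sum of others) = 26.5 - 9.4 = 17.1
min_reach = max(0, 9.4 - 17.1) = max(0, -7.7) = 0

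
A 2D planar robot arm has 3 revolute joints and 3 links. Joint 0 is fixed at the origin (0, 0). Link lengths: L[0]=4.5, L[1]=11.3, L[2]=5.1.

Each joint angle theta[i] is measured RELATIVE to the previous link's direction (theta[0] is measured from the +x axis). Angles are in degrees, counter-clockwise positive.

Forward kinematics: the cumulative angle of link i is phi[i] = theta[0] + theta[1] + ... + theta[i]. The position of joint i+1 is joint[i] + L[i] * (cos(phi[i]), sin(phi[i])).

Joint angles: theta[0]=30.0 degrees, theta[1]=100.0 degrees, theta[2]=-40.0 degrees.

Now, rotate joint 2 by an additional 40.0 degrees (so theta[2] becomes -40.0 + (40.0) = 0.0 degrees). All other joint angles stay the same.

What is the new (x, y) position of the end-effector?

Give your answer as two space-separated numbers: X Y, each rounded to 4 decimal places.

joint[0] = (0.0000, 0.0000)  (base)
link 0: phi[0] = 30 = 30 deg
  cos(30 deg) = 0.8660, sin(30 deg) = 0.5000
  joint[1] = (0.0000, 0.0000) + 4.5 * (0.8660, 0.5000) = (0.0000 + 3.8971, 0.0000 + 2.2500) = (3.8971, 2.2500)
link 1: phi[1] = 30 + 100 = 130 deg
  cos(130 deg) = -0.6428, sin(130 deg) = 0.7660
  joint[2] = (3.8971, 2.2500) + 11.3 * (-0.6428, 0.7660) = (3.8971 + -7.2635, 2.2500 + 8.6563) = (-3.3664, 10.9063)
link 2: phi[2] = 30 + 100 + 0 = 130 deg
  cos(130 deg) = -0.6428, sin(130 deg) = 0.7660
  joint[3] = (-3.3664, 10.9063) + 5.1 * (-0.6428, 0.7660) = (-3.3664 + -3.2782, 10.9063 + 3.9068) = (-6.6446, 14.8131)
End effector: (-6.6446, 14.8131)

Answer: -6.6446 14.8131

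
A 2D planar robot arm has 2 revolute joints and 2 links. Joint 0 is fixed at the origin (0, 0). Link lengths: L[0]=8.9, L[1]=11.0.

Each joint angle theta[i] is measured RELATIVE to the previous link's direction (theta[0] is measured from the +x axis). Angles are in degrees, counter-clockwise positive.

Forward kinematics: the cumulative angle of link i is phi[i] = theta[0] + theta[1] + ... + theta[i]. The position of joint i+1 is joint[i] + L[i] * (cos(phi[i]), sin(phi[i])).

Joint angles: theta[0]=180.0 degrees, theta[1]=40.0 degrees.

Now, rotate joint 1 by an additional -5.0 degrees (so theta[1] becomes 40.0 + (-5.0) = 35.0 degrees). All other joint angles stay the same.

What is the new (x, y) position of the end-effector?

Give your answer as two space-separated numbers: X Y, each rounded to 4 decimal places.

joint[0] = (0.0000, 0.0000)  (base)
link 0: phi[0] = 180 = 180 deg
  cos(180 deg) = -1.0000, sin(180 deg) = 0.0000
  joint[1] = (0.0000, 0.0000) + 8.9 * (-1.0000, 0.0000) = (0.0000 + -8.9000, 0.0000 + 0.0000) = (-8.9000, 0.0000)
link 1: phi[1] = 180 + 35 = 215 deg
  cos(215 deg) = -0.8192, sin(215 deg) = -0.5736
  joint[2] = (-8.9000, 0.0000) + 11 * (-0.8192, -0.5736) = (-8.9000 + -9.0107, 0.0000 + -6.3093) = (-17.9107, -6.3093)
End effector: (-17.9107, -6.3093)

Answer: -17.9107 -6.3093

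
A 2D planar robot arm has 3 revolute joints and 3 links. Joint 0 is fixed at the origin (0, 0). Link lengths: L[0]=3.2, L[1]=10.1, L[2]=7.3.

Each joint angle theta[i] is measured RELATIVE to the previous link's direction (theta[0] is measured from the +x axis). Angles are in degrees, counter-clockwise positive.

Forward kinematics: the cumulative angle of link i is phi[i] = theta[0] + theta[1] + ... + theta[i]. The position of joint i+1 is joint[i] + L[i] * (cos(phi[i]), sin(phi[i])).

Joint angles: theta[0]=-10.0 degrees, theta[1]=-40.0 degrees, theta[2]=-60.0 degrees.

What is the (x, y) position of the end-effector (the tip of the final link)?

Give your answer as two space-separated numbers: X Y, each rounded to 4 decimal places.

Answer: 7.1468 -15.1525

Derivation:
joint[0] = (0.0000, 0.0000)  (base)
link 0: phi[0] = -10 = -10 deg
  cos(-10 deg) = 0.9848, sin(-10 deg) = -0.1736
  joint[1] = (0.0000, 0.0000) + 3.2 * (0.9848, -0.1736) = (0.0000 + 3.1514, 0.0000 + -0.5557) = (3.1514, -0.5557)
link 1: phi[1] = -10 + -40 = -50 deg
  cos(-50 deg) = 0.6428, sin(-50 deg) = -0.7660
  joint[2] = (3.1514, -0.5557) + 10.1 * (0.6428, -0.7660) = (3.1514 + 6.4922, -0.5557 + -7.7370) = (9.6435, -8.2927)
link 2: phi[2] = -10 + -40 + -60 = -110 deg
  cos(-110 deg) = -0.3420, sin(-110 deg) = -0.9397
  joint[3] = (9.6435, -8.2927) + 7.3 * (-0.3420, -0.9397) = (9.6435 + -2.4967, -8.2927 + -6.8598) = (7.1468, -15.1525)
End effector: (7.1468, -15.1525)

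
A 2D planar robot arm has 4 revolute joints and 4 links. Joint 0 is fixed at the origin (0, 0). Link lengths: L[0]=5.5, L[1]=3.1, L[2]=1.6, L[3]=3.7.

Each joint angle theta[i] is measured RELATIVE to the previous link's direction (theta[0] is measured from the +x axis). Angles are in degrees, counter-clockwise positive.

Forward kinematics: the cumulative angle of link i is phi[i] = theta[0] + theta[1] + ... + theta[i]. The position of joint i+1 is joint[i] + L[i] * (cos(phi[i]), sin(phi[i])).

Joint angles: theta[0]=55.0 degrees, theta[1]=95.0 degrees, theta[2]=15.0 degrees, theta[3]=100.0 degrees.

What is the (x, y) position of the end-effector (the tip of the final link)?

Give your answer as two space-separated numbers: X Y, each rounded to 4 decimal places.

Answer: -1.3980 2.7835

Derivation:
joint[0] = (0.0000, 0.0000)  (base)
link 0: phi[0] = 55 = 55 deg
  cos(55 deg) = 0.5736, sin(55 deg) = 0.8192
  joint[1] = (0.0000, 0.0000) + 5.5 * (0.5736, 0.8192) = (0.0000 + 3.1547, 0.0000 + 4.5053) = (3.1547, 4.5053)
link 1: phi[1] = 55 + 95 = 150 deg
  cos(150 deg) = -0.8660, sin(150 deg) = 0.5000
  joint[2] = (3.1547, 4.5053) + 3.1 * (-0.8660, 0.5000) = (3.1547 + -2.6847, 4.5053 + 1.5500) = (0.4700, 6.0553)
link 2: phi[2] = 55 + 95 + 15 = 165 deg
  cos(165 deg) = -0.9659, sin(165 deg) = 0.2588
  joint[3] = (0.4700, 6.0553) + 1.6 * (-0.9659, 0.2588) = (0.4700 + -1.5455, 6.0553 + 0.4141) = (-1.0755, 6.4694)
link 3: phi[3] = 55 + 95 + 15 + 100 = 265 deg
  cos(265 deg) = -0.0872, sin(265 deg) = -0.9962
  joint[4] = (-1.0755, 6.4694) + 3.7 * (-0.0872, -0.9962) = (-1.0755 + -0.3225, 6.4694 + -3.6859) = (-1.3980, 2.7835)
End effector: (-1.3980, 2.7835)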